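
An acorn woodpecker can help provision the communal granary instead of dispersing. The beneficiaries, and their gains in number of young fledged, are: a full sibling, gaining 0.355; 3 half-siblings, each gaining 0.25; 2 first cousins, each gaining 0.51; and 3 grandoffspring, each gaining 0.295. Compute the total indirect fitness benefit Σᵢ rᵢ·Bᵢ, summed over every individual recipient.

r to a full sibling = 1/2 (full sibs share both parents — two paths of length 2: r = 2·(1/2)^2 = 1/2).
r to a half-sibling = 0.25 (half-sibs share one parent — one path of length 2: r = (1/2)^2 = 1/4).
r to a first cousin = 0.125 (first cousins share one grandparent pair — two paths of length 4: r = 2·(1/2)^4 = 1/8).
r to a grandoffspring = 1/4 (two parent–offspring links: r = (1/2)^2 = 1/4).
Summing one r·B term per recipient: 1·0.5·0.355 + 3·0.25·0.25 + 2·0.125·0.51 + 3·0.25·0.295 = 0.71375.

0.71375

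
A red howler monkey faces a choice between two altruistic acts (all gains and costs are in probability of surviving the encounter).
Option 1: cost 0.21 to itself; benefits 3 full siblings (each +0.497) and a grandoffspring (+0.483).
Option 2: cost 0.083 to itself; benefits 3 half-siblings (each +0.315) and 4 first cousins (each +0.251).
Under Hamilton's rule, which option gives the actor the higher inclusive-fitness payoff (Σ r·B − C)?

Option 1

Option 1: r to a full sibling = 0.5.
Option 1: r to a grandoffspring = 0.25.
Option 1: Σ r·B − C = (3·0.5·0.497 + 1·0.25·0.483) − 0.21 = 0.65625.
Option 2: r to a half-sibling = 0.25.
Option 2: r to a first cousin = 0.125.
Option 2: Σ r·B − C = (3·0.25·0.315 + 4·0.125·0.251) − 0.083 = 0.27875.
Option 1 has the higher net inclusive-fitness payoff.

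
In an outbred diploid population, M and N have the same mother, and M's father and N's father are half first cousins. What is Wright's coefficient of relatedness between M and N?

Independent pedigree routes through distinct common ancestors add.
M and N are related in two ways: half-sibs through their shared mother (r = 1/4) and half second cousins through their fathers (r = 1/64).
r = 1/4 + 1/64 = 17/64 = 0.265625.

0.265625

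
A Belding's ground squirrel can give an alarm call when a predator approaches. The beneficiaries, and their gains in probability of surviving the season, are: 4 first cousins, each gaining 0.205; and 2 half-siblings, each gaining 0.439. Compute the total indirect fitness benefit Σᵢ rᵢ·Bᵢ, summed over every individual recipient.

0.322

r to a first cousin = 0.125 (first cousins share one grandparent pair — two paths of length 4: r = 2·(1/2)^4 = 1/8).
r to a half-sibling = 1/4 (half-sibs share one parent — one path of length 2: r = (1/2)^2 = 1/4).
Summing one r·B term per recipient: 4·0.125·0.205 + 2·0.25·0.439 = 0.322.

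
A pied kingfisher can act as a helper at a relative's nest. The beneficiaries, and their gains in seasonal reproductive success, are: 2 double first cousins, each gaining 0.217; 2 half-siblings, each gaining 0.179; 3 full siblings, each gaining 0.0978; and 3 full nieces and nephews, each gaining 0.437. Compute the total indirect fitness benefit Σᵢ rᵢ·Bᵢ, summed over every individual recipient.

0.67245

r to a double first cousin = 1/4 (double first cousins share both grandparent pairs — four paths of length 4: r = 4·(1/2)^4 = 1/4).
r to a half-sibling = 0.25 (half-sibs share one parent — one path of length 2: r = (1/2)^2 = 1/4).
r to a full sibling = 1/2 (full sibs share both parents — two paths of length 2: r = 2·(1/2)^2 = 1/2).
r to a full niece or nephew = 1/4 (full aunt/uncle↔niece/nephew: two paths of length 3 through the shared grandparent pair: r = 2·(1/2)^3 = 1/4).
Summing one r·B term per recipient: 2·0.25·0.217 + 2·0.25·0.179 + 3·0.5·0.0978 + 3·0.25·0.437 = 0.67245.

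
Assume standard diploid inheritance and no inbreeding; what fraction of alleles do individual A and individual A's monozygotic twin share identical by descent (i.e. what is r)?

Each parent–offspring link contributes a factor of 1/2, and independent paths through distinct common ancestors add.
Monozygotic twins share every allele identical by descent: r = 1.

1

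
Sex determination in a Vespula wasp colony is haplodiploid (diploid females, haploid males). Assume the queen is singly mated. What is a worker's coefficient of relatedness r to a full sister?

Haplodiploid full sisters inherit their father's entire haploid genome identically (contributing 1/2) and on average half of their mother's contribution (1/2 · 1/2 = 1/4); r = 1/2 + 1/4 = 3/4.

0.75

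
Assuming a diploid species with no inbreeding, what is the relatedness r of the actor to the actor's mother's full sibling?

Each parent–offspring link contributes a factor of 1/2, and independent paths through distinct common ancestors add.
Full aunt/uncle↔niece/nephew: two paths of length 3 through the shared grandparent pair: r = 2·(1/2)^3 = 1/4.

0.25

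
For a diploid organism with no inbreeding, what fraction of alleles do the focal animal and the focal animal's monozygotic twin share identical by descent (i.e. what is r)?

1

Each parent–offspring link contributes a factor of 1/2, and independent paths through distinct common ancestors add.
Monozygotic twins share every allele identical by descent: r = 1.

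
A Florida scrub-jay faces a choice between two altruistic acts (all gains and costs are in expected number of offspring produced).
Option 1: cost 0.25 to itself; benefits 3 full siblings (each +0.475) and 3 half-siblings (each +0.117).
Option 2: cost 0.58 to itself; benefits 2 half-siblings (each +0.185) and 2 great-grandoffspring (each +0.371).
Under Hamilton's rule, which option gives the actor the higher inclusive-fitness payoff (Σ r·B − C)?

Option 1: r to a full sibling = 0.5.
Option 1: r to a half-sibling = 0.25.
Option 1: Σ r·B − C = (3·0.5·0.475 + 3·0.25·0.117) − 0.25 = 0.55025.
Option 2: r to a half-sibling = 0.25.
Option 2: r to a great-grandoffspring = 0.125.
Option 2: Σ r·B − C = (2·0.25·0.185 + 2·0.125·0.371) − 0.58 = -0.39475.
Option 1 has the higher net inclusive-fitness payoff.

Option 1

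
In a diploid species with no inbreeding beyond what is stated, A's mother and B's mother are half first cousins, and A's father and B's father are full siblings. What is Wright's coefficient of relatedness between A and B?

0.140625

Independent pedigree routes through distinct common ancestors add.
A and B are related in two ways: half second cousins through their mothers (r = 1/64) and first cousins through their fathers (r = 1/8).
r = 1/64 + 1/8 = 0.140625.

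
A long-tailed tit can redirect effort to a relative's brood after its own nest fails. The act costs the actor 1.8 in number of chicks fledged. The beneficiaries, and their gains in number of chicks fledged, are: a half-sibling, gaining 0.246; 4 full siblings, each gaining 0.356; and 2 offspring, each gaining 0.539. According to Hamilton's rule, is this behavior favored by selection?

Hamilton's rule: the trait is favored when the sum of r·B over every recipient exceeds the actor's cost C.
r to a half-sibling = 1/4 (half-sibs share one parent — one path of length 2: r = (1/2)^2 = 1/4).
r to a full sibling = 0.5 (full sibs share both parents — two paths of length 2: r = 2·(1/2)^2 = 1/2).
r to an offspring = 1/2 (one parent–offspring link: r = (1/2)^1 = 1/2).
Summing one r·B term per recipient: 1·0.25·0.246 + 4·0.5·0.356 + 2·0.5·0.539 = 1.3125.
1.3125 < 1.8: the indirect benefit is less than the cost.

No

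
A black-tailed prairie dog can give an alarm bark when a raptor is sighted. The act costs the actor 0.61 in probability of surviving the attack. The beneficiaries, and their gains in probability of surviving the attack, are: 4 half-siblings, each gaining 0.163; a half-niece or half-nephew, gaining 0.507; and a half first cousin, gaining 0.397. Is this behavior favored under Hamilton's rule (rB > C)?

No

Hamilton's rule: the trait is favored when the sum of r·B over every recipient exceeds the actor's cost C.
r to a half-sibling = 0.25 (half-sibs share one parent — one path of length 2: r = (1/2)^2 = 1/4).
r to a half-niece or half-nephew = 1/8 (half-aunt/uncle↔niece/nephew: one path of length 3: r = (1/2)^3 = 1/8).
r to a half first cousin = 0.0625 (half first cousins share one grandparent — one path of length 4: r = (1/2)^4 = 1/16).
Summing one r·B term per recipient: 4·0.25·0.163 + 1·0.125·0.507 + 1·0.0625·0.397 = 0.2511875.
0.2511875 < 0.61: the indirect benefit is less than the cost.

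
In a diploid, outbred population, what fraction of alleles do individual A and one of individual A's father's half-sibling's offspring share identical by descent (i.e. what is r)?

0.0625

Each parent–offspring link contributes a factor of 1/2, and independent paths through distinct common ancestors add.
Half first cousins share one grandparent — one path of length 4: r = (1/2)^4 = 1/16.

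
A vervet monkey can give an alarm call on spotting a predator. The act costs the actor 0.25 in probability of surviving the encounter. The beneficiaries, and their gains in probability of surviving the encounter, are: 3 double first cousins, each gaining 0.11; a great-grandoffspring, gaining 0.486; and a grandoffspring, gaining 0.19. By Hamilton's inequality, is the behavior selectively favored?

Hamilton's rule: the trait is favored when the sum of r·B over every recipient exceeds the actor's cost C.
r to a double first cousin = 0.25 (double first cousins share both grandparent pairs — four paths of length 4: r = 4·(1/2)^4 = 1/4).
r to a great-grandoffspring = 1/8 (three parent–offspring links: r = (1/2)^3 = 1/8).
r to a grandoffspring = 0.25 (two parent–offspring links: r = (1/2)^2 = 1/4).
Summing one r·B term per recipient: 3·0.25·0.11 + 1·0.125·0.486 + 1·0.25·0.19 = 0.19075.
0.19075 < 0.25: the indirect benefit is less than the cost.

No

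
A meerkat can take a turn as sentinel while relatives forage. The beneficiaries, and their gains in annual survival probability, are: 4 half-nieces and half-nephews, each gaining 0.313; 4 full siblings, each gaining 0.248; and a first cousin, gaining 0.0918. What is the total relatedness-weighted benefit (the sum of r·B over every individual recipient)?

0.663975

r to a half-niece or half-nephew = 1/8 (half-aunt/uncle↔niece/nephew: one path of length 3: r = (1/2)^3 = 1/8).
r to a full sibling = 1/2 (full sibs share both parents — two paths of length 2: r = 2·(1/2)^2 = 1/2).
r to a first cousin = 0.125 (first cousins share one grandparent pair — two paths of length 4: r = 2·(1/2)^4 = 1/8).
Summing one r·B term per recipient: 4·0.125·0.313 + 4·0.5·0.248 + 1·0.125·0.0918 = 0.663975.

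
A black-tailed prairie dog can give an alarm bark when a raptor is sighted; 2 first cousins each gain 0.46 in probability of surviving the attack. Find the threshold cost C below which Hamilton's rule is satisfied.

0.115

r to a first cousin = 0.125 (first cousins share one grandparent pair — two paths of length 4: r = 2·(1/2)^4 = 1/8).
Hamilton's rule: n·r·B > C, so the trait is favored while C < n·r·B = 2·0.125·0.46 = 0.115.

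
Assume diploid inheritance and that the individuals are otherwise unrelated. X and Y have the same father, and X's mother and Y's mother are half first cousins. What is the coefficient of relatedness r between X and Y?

0.265625

Wright's path rule: contributions from independent ancestry routes add.
X and Y are related in two ways: half-sibs through their shared father (r = 1/4) and half second cousins through their mothers (r = 1/64).
r = 1/4 + 1/64 = 17/64 = 0.265625.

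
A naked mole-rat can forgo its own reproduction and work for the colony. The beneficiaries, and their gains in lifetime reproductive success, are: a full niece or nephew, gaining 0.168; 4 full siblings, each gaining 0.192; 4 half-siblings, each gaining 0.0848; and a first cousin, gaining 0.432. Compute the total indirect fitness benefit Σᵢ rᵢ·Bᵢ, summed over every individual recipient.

0.5648

r to a full niece or nephew = 0.25 (full aunt/uncle↔niece/nephew: two paths of length 3 through the shared grandparent pair: r = 2·(1/2)^3 = 1/4).
r to a full sibling = 1/2 (full sibs share both parents — two paths of length 2: r = 2·(1/2)^2 = 1/2).
r to a half-sibling = 0.25 (half-sibs share one parent — one path of length 2: r = (1/2)^2 = 1/4).
r to a first cousin = 0.125 (first cousins share one grandparent pair — two paths of length 4: r = 2·(1/2)^4 = 1/8).
Summing one r·B term per recipient: 1·0.25·0.168 + 4·0.5·0.192 + 4·0.25·0.0848 + 1·0.125·0.432 = 0.5648.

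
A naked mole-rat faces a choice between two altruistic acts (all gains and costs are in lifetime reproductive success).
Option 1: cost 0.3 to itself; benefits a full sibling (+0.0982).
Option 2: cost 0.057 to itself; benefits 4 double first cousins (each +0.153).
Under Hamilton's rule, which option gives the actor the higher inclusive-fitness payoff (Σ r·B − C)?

Option 2

Option 1: r to a full sibling = 0.5.
Option 1: Σ r·B − C = (1·0.5·0.0982) − 0.3 = -0.2509.
Option 2: r to a double first cousin = 0.25.
Option 2: Σ r·B − C = (4·0.25·0.153) − 0.057 = 0.096.
Option 2 has the higher net inclusive-fitness payoff.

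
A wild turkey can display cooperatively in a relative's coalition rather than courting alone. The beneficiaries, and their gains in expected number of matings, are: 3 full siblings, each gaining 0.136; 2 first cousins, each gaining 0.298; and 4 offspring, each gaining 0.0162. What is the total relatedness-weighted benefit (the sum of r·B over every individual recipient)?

r to a full sibling = 1/2 (full sibs share both parents — two paths of length 2: r = 2·(1/2)^2 = 1/2).
r to a first cousin = 1/8 (first cousins share one grandparent pair — two paths of length 4: r = 2·(1/2)^4 = 1/8).
r to an offspring = 1/2 (one parent–offspring link: r = (1/2)^1 = 1/2).
Summing one r·B term per recipient: 3·0.5·0.136 + 2·0.125·0.298 + 4·0.5·0.0162 = 0.3109.

0.3109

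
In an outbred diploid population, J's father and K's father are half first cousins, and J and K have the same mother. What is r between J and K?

With two independent routes of shared ancestry, r is the sum of the two contributions.
J and K are related in two ways: half second cousins through their fathers (r = 1/64) and half-sibs through their shared mother (r = 1/4).
r = 1/64 + 1/4 = 17/64 = 0.265625.

0.265625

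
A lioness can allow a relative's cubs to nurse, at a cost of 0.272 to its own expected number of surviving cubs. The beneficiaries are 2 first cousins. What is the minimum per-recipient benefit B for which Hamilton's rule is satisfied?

1.088

r to a first cousin = 0.125 (first cousins share one grandparent pair — two paths of length 4: r = 2·(1/2)^4 = 1/8).
Hamilton's rule with n recipients of equal r: n·r·B > C, so B > C/(n·r) = 0.272/(2·0.125) = 1.088.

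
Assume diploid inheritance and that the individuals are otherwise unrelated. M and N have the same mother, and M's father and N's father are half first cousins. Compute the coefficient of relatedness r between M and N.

0.265625

With two independent routes of shared ancestry, r is the sum of the two contributions.
M and N are related in two ways: half-sibs through their shared mother (r = 1/4) and half second cousins through their fathers (r = 1/64).
r = 1/4 + 1/64 = 17/64 = 0.265625.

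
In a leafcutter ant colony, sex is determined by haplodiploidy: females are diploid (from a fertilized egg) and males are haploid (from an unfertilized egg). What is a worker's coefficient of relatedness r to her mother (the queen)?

0.5

One meiotic link between diploid queen and diploid daughter: r = 1/2.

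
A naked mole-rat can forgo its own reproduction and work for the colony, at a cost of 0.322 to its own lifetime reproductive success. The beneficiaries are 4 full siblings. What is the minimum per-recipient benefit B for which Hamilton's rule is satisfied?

0.161

r to a full sibling = 0.5 (full sibs share both parents — two paths of length 2: r = 2·(1/2)^2 = 1/2).
Hamilton's rule with n recipients of equal r: n·r·B > C, so B > C/(n·r) = 0.322/(4·0.5) = 0.161.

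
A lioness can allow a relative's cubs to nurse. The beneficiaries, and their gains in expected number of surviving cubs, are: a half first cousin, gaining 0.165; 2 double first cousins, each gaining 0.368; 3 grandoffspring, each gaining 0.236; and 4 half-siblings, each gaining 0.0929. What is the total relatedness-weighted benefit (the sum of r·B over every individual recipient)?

0.4642125

r to a half first cousin = 1/16 (half first cousins share one grandparent — one path of length 4: r = (1/2)^4 = 1/16).
r to a double first cousin = 0.25 (double first cousins share both grandparent pairs — four paths of length 4: r = 4·(1/2)^4 = 1/4).
r to a grandoffspring = 1/4 (two parent–offspring links: r = (1/2)^2 = 1/4).
r to a half-sibling = 0.25 (half-sibs share one parent — one path of length 2: r = (1/2)^2 = 1/4).
Summing one r·B term per recipient: 1·0.0625·0.165 + 2·0.25·0.368 + 3·0.25·0.236 + 4·0.25·0.0929 = 0.4642125.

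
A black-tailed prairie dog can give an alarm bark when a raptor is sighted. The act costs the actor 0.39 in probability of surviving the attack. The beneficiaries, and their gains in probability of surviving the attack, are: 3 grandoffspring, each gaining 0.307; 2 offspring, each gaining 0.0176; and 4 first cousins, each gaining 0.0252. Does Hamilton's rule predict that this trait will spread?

Hamilton's rule: the trait is favored when the sum of r·B over every recipient exceeds the actor's cost C.
r to a grandoffspring = 1/4 (two parent–offspring links: r = (1/2)^2 = 1/4).
r to an offspring = 1/2 (one parent–offspring link: r = (1/2)^1 = 1/2).
r to a first cousin = 1/8 (first cousins share one grandparent pair — two paths of length 4: r = 2·(1/2)^4 = 1/8).
Summing one r·B term per recipient: 3·0.25·0.307 + 2·0.5·0.0176 + 4·0.125·0.0252 = 0.26045.
0.26045 < 0.39: the indirect benefit is less than the cost.

No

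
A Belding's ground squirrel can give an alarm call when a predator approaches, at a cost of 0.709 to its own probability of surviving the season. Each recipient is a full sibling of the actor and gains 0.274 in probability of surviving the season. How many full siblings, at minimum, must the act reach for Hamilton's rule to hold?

6

r to a full sibling = 1/2 (full sibs share both parents — two paths of length 2: r = 2·(1/2)^2 = 1/2).
Hamilton's rule: n·r·B > C  ⇒  n > C/(r·B) = 0.709/(0.5·0.274) = 5.175.
The smallest integer exceeding 5.175 is 6.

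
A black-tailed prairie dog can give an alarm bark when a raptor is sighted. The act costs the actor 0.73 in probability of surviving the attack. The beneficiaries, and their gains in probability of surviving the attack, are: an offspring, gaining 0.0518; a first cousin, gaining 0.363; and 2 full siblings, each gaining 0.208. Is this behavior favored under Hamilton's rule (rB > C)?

Hamilton's rule: the trait is favored when the sum of r·B over every recipient exceeds the actor's cost C.
r to an offspring = 1/2 (one parent–offspring link: r = (1/2)^1 = 1/2).
r to a first cousin = 0.125 (first cousins share one grandparent pair — two paths of length 4: r = 2·(1/2)^4 = 1/8).
r to a full sibling = 1/2 (full sibs share both parents — two paths of length 2: r = 2·(1/2)^2 = 1/2).
Summing one r·B term per recipient: 1·0.5·0.0518 + 1·0.125·0.363 + 2·0.5·0.208 = 0.279275.
0.279275 < 0.73: the indirect benefit is less than the cost.

No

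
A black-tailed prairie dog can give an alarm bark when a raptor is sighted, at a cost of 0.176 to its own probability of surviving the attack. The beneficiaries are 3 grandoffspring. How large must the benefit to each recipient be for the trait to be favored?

0.2347

r to a grandoffspring = 0.25 (two parent–offspring links: r = (1/2)^2 = 1/4).
Hamilton's rule with n recipients of equal r: n·r·B > C, so B > C/(n·r) = 0.176/(3·0.25) = 0.2347.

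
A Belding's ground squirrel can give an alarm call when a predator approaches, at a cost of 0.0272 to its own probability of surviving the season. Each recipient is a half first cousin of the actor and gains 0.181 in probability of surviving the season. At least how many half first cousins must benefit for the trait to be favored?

r to a half first cousin = 1/16 (half first cousins share one grandparent — one path of length 4: r = (1/2)^4 = 1/16).
Hamilton's rule: n·r·B > C  ⇒  n > C/(r·B) = 0.0272/(0.0625·0.181) = 2.404.
The smallest integer exceeding 2.404 is 3.

3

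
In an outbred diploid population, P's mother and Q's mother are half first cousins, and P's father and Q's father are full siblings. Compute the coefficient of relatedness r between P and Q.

0.140625

Relatedness sums over independent paths through distinct common ancestors.
P and Q are related in two ways: half second cousins through their mothers (r = 1/64) and first cousins through their fathers (r = 1/8).
r = 1/64 + 1/8 = 9/64 = 0.140625.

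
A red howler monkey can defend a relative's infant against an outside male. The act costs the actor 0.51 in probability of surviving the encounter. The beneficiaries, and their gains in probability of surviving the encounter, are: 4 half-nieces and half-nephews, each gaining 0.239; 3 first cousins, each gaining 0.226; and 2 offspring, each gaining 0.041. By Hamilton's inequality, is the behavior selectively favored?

Hamilton's rule: the trait is favored when the sum of r·B over every recipient exceeds the actor's cost C.
r to a half-niece or half-nephew = 1/8 (half-aunt/uncle↔niece/nephew: one path of length 3: r = (1/2)^3 = 1/8).
r to a first cousin = 1/8 (first cousins share one grandparent pair — two paths of length 4: r = 2·(1/2)^4 = 1/8).
r to an offspring = 1/2 (one parent–offspring link: r = (1/2)^1 = 1/2).
Summing one r·B term per recipient: 4·0.125·0.239 + 3·0.125·0.226 + 2·0.5·0.041 = 0.24525.
0.24525 < 0.51: the indirect benefit is less than the cost.

No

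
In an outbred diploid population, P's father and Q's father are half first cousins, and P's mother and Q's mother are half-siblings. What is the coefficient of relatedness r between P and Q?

Independent pedigree routes through distinct common ancestors add.
P and Q are related in two ways: half second cousins through their fathers (r = 1/64) and half first cousins through their mothers (r = 1/16).
r = 1/64 + 1/16 = 0.078125.

0.078125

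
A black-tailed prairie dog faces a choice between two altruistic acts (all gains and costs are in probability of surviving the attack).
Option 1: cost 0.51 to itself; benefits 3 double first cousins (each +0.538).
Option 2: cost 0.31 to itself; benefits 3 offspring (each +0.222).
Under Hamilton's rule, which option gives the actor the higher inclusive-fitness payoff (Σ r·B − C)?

Option 2

Option 1: r to a double first cousin = 0.25.
Option 1: Σ r·B − C = (3·0.25·0.538) − 0.51 = -0.1065.
Option 2: r to an offspring = 0.5.
Option 2: Σ r·B − C = (3·0.5·0.222) − 0.31 = 0.023.
Option 2 has the higher net inclusive-fitness payoff.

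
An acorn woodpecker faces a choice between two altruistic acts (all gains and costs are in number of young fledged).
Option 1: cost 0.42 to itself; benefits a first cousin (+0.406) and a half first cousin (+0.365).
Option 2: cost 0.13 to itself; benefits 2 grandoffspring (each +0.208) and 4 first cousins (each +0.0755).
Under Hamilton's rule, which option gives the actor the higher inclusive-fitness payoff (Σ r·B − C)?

Option 2

Option 1: r to a first cousin = 0.125.
Option 1: r to a half first cousin = 0.0625.
Option 1: Σ r·B − C = (1·0.125·0.406 + 1·0.0625·0.365) − 0.42 = -0.3464375.
Option 2: r to a grandoffspring = 0.25.
Option 2: r to a first cousin = 0.125.
Option 2: Σ r·B − C = (2·0.25·0.208 + 4·0.125·0.0755) − 0.13 = 0.01175.
Option 2 has the higher net inclusive-fitness payoff.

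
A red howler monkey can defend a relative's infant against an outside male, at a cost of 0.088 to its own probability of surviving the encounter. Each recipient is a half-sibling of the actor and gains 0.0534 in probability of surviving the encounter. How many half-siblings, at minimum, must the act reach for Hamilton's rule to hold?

r to a half-sibling = 1/4 (half-sibs share one parent — one path of length 2: r = (1/2)^2 = 1/4).
Hamilton's rule: n·r·B > C  ⇒  n > C/(r·B) = 0.088/(0.25·0.0534) = 6.592.
The smallest integer exceeding 6.592 is 7.

7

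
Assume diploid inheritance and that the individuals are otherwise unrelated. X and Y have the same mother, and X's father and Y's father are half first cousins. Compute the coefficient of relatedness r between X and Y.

Independent pedigree routes through distinct common ancestors add.
X and Y are related in two ways: half-sibs through their shared mother (r = 1/4) and half second cousins through their fathers (r = 1/64).
r = 1/4 + 1/64 = 17/64 = 0.265625.

0.265625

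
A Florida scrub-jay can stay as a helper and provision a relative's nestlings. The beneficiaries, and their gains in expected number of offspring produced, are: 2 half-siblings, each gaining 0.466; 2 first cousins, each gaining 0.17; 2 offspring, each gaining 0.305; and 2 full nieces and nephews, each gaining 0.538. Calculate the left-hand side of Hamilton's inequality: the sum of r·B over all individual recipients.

0.8495

r to a half-sibling = 0.25 (half-sibs share one parent — one path of length 2: r = (1/2)^2 = 1/4).
r to a first cousin = 1/8 (first cousins share one grandparent pair — two paths of length 4: r = 2·(1/2)^4 = 1/8).
r to an offspring = 0.5 (one parent–offspring link: r = (1/2)^1 = 1/2).
r to a full niece or nephew = 1/4 (full aunt/uncle↔niece/nephew: two paths of length 3 through the shared grandparent pair: r = 2·(1/2)^3 = 1/4).
Summing one r·B term per recipient: 2·0.25·0.466 + 2·0.125·0.17 + 2·0.5·0.305 + 2·0.25·0.538 = 0.8495.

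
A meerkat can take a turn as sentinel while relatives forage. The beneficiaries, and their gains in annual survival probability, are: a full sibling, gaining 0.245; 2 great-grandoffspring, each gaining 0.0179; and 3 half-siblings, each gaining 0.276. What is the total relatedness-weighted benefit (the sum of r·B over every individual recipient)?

r to a full sibling = 0.5 (full sibs share both parents — two paths of length 2: r = 2·(1/2)^2 = 1/2).
r to a great-grandoffspring = 1/8 (three parent–offspring links: r = (1/2)^3 = 1/8).
r to a half-sibling = 1/4 (half-sibs share one parent — one path of length 2: r = (1/2)^2 = 1/4).
Summing one r·B term per recipient: 1·0.5·0.245 + 2·0.125·0.0179 + 3·0.25·0.276 = 0.333975.

0.333975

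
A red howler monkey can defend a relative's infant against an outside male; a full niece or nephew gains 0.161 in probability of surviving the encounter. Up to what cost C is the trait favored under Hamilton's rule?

0.04025

r to a full niece or nephew = 0.25 (full aunt/uncle↔niece/nephew: two paths of length 3 through the shared grandparent pair: r = 2·(1/2)^3 = 1/4).
Hamilton's rule: n·r·B > C, so the trait is favored while C < n·r·B = 1·0.25·0.161 = 0.04025.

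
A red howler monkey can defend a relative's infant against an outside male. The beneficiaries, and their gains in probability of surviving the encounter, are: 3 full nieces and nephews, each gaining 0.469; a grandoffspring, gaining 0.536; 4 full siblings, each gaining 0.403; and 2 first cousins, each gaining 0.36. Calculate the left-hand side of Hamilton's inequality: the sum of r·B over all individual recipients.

1.38175

r to a full niece or nephew = 0.25 (full aunt/uncle↔niece/nephew: two paths of length 3 through the shared grandparent pair: r = 2·(1/2)^3 = 1/4).
r to a grandoffspring = 1/4 (two parent–offspring links: r = (1/2)^2 = 1/4).
r to a full sibling = 1/2 (full sibs share both parents — two paths of length 2: r = 2·(1/2)^2 = 1/2).
r to a first cousin = 0.125 (first cousins share one grandparent pair — two paths of length 4: r = 2·(1/2)^4 = 1/8).
Summing one r·B term per recipient: 3·0.25·0.469 + 1·0.25·0.536 + 4·0.5·0.403 + 2·0.125·0.36 = 1.38175.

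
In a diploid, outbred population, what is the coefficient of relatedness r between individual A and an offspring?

One parent–offspring link: r = (1/2)^1 = 1/2.

0.5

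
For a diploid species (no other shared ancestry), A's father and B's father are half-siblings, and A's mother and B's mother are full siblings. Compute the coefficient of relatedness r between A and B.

0.1875

Independent pedigree routes through distinct common ancestors add.
A and B are related in two ways: half first cousins through their fathers (r = 1/16) and first cousins through their mothers (r = 1/8).
r = 1/16 + 1/8 = 0.1875.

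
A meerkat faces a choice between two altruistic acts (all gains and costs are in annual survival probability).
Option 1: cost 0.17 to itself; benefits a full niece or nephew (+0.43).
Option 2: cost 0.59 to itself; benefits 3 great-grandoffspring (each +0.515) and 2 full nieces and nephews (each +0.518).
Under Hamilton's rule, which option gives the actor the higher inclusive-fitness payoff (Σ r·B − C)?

Option 1: r to a full niece or nephew = 0.25.
Option 1: Σ r·B − C = (1·0.25·0.43) − 0.17 = -0.0625.
Option 2: r to a great-grandoffspring = 0.125.
Option 2: r to a full niece or nephew = 0.25.
Option 2: Σ r·B − C = (3·0.125·0.515 + 2·0.25·0.518) − 0.59 = -0.137875.
Option 1 has the higher net inclusive-fitness payoff.

Option 1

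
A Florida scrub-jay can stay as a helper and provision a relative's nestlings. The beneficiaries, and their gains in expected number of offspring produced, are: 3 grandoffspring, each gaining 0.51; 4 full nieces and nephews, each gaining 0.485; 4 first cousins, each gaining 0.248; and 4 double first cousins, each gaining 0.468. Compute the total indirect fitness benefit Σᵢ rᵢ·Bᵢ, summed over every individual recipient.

1.4595

r to a grandoffspring = 0.25 (two parent–offspring links: r = (1/2)^2 = 1/4).
r to a full niece or nephew = 1/4 (full aunt/uncle↔niece/nephew: two paths of length 3 through the shared grandparent pair: r = 2·(1/2)^3 = 1/4).
r to a first cousin = 1/8 (first cousins share one grandparent pair — two paths of length 4: r = 2·(1/2)^4 = 1/8).
r to a double first cousin = 0.25 (double first cousins share both grandparent pairs — four paths of length 4: r = 4·(1/2)^4 = 1/4).
Summing one r·B term per recipient: 3·0.25·0.51 + 4·0.25·0.485 + 4·0.125·0.248 + 4·0.25·0.468 = 1.4595.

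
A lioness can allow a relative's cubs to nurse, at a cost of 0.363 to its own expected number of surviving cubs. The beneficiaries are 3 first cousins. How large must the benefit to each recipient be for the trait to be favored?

0.968

r to a first cousin = 1/8 (first cousins share one grandparent pair — two paths of length 4: r = 2·(1/2)^4 = 1/8).
Hamilton's rule with n recipients of equal r: n·r·B > C, so B > C/(n·r) = 0.363/(3·0.125) = 0.968.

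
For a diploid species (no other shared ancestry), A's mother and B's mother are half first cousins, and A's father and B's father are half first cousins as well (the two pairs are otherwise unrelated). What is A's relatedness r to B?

Independent pedigree routes through distinct common ancestors add.
A and B are related in two ways: half second cousins through their mothers (r = 1/64) and half second cousins through their fathers (r = 1/64).
r = 1/64 + 1/64 = 1/32 = 0.03125.

0.03125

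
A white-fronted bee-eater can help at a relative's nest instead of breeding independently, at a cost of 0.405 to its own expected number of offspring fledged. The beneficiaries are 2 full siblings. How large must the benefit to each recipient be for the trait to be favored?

r to a full sibling = 1/2 (full sibs share both parents — two paths of length 2: r = 2·(1/2)^2 = 1/2).
Hamilton's rule with n recipients of equal r: n·r·B > C, so B > C/(n·r) = 0.405/(2·0.5) = 0.405.

0.405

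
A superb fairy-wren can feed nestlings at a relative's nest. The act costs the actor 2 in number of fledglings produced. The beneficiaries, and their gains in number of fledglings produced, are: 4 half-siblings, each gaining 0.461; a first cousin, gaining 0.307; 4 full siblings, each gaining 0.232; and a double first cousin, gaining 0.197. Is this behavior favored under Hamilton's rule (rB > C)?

Hamilton's rule: the trait is favored when the sum of r·B over every recipient exceeds the actor's cost C.
r to a half-sibling = 1/4 (half-sibs share one parent — one path of length 2: r = (1/2)^2 = 1/4).
r to a first cousin = 1/8 (first cousins share one grandparent pair — two paths of length 4: r = 2·(1/2)^4 = 1/8).
r to a full sibling = 0.5 (full sibs share both parents — two paths of length 2: r = 2·(1/2)^2 = 1/2).
r to a double first cousin = 1/4 (double first cousins share both grandparent pairs — four paths of length 4: r = 4·(1/2)^4 = 1/4).
Summing one r·B term per recipient: 4·0.25·0.461 + 1·0.125·0.307 + 4·0.5·0.232 + 1·0.25·0.197 = 1.012625.
1.012625 < 2: the indirect benefit is less than the cost.

No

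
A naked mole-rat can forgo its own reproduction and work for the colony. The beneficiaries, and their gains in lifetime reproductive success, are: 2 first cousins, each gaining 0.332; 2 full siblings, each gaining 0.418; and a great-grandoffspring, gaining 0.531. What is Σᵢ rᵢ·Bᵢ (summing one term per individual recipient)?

0.567375

r to a first cousin = 0.125 (first cousins share one grandparent pair — two paths of length 4: r = 2·(1/2)^4 = 1/8).
r to a full sibling = 0.5 (full sibs share both parents — two paths of length 2: r = 2·(1/2)^2 = 1/2).
r to a great-grandoffspring = 1/8 (three parent–offspring links: r = (1/2)^3 = 1/8).
Summing one r·B term per recipient: 2·0.125·0.332 + 2·0.5·0.418 + 1·0.125·0.531 = 0.567375.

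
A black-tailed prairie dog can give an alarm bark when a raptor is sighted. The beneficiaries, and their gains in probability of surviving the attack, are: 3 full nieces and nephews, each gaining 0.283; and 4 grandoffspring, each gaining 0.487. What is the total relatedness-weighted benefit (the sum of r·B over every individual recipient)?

0.69925

r to a full niece or nephew = 0.25 (full aunt/uncle↔niece/nephew: two paths of length 3 through the shared grandparent pair: r = 2·(1/2)^3 = 1/4).
r to a grandoffspring = 1/4 (two parent–offspring links: r = (1/2)^2 = 1/4).
Summing one r·B term per recipient: 3·0.25·0.283 + 4·0.25·0.487 = 0.69925.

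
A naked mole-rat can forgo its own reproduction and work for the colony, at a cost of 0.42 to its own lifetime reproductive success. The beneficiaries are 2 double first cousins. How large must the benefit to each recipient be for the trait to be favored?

r to a double first cousin = 0.25 (double first cousins share both grandparent pairs — four paths of length 4: r = 4·(1/2)^4 = 1/4).
Hamilton's rule with n recipients of equal r: n·r·B > C, so B > C/(n·r) = 0.42/(2·0.25) = 0.84.

0.84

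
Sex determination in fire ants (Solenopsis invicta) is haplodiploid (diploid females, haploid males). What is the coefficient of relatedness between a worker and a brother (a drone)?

0.25

Her haploid brother carries none of their father's genes and a random half of their mother's genome; that half matches the maternal half of her own genome with probability 1/2: r = 1/2 · 1/2 = 1/4.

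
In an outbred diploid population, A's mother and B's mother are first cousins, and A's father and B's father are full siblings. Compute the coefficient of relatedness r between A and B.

Relatedness sums over independent paths through distinct common ancestors.
A and B are related in two ways: second cousins through their mothers (r = 1/32) and first cousins through their fathers (r = 1/8).
r = 1/32 + 1/8 = 5/32 = 0.15625.

0.15625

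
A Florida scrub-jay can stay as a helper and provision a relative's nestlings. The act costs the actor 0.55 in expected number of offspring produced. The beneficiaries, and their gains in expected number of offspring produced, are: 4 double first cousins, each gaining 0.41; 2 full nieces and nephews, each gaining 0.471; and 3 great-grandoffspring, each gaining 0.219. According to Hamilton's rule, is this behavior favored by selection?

Hamilton's rule: the trait is favored when the sum of r·B over every recipient exceeds the actor's cost C.
r to a double first cousin = 0.25 (double first cousins share both grandparent pairs — four paths of length 4: r = 4·(1/2)^4 = 1/4).
r to a full niece or nephew = 1/4 (full aunt/uncle↔niece/nephew: two paths of length 3 through the shared grandparent pair: r = 2·(1/2)^3 = 1/4).
r to a great-grandoffspring = 0.125 (three parent–offspring links: r = (1/2)^3 = 1/8).
Summing one r·B term per recipient: 4·0.25·0.41 + 2·0.25·0.471 + 3·0.125·0.219 = 0.727625.
0.727625 > 0.55: the indirect benefit exceeds the cost.

Yes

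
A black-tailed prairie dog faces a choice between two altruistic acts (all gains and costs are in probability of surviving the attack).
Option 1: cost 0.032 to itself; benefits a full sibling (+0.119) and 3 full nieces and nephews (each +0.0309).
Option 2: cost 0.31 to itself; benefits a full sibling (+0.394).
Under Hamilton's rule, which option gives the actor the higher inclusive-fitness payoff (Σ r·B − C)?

Option 1

Option 1: r to a full sibling = 0.5.
Option 1: r to a full niece or nephew = 0.25.
Option 1: Σ r·B − C = (1·0.5·0.119 + 3·0.25·0.0309) − 0.032 = 0.050675.
Option 2: r to a full sibling = 0.5.
Option 2: Σ r·B − C = (1·0.5·0.394) − 0.31 = -0.113.
Option 1 has the higher net inclusive-fitness payoff.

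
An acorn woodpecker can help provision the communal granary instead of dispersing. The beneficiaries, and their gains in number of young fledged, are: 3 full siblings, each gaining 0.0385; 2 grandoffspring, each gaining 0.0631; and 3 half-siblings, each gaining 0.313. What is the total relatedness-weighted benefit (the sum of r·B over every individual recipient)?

r to a full sibling = 0.5 (full sibs share both parents — two paths of length 2: r = 2·(1/2)^2 = 1/2).
r to a grandoffspring = 1/4 (two parent–offspring links: r = (1/2)^2 = 1/4).
r to a half-sibling = 1/4 (half-sibs share one parent — one path of length 2: r = (1/2)^2 = 1/4).
Summing one r·B term per recipient: 3·0.5·0.0385 + 2·0.25·0.0631 + 3·0.25·0.313 = 0.32405.

0.32405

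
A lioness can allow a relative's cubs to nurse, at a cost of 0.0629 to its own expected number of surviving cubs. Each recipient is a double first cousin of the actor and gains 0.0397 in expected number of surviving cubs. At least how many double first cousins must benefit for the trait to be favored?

7

r to a double first cousin = 0.25 (double first cousins share both grandparent pairs — four paths of length 4: r = 4·(1/2)^4 = 1/4).
Hamilton's rule: n·r·B > C  ⇒  n > C/(r·B) = 0.0629/(0.25·0.0397) = 6.338.
The smallest integer exceeding 6.338 is 7.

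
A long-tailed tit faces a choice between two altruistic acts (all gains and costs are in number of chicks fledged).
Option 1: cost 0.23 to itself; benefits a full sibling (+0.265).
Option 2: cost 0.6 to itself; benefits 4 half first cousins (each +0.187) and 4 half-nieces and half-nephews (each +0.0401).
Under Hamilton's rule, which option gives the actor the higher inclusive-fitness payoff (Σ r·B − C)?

Option 1

Option 1: r to a full sibling = 0.5.
Option 1: Σ r·B − C = (1·0.5·0.265) − 0.23 = -0.0975.
Option 2: r to a half first cousin = 0.0625.
Option 2: r to a half-niece or half-nephew = 0.125.
Option 2: Σ r·B − C = (4·0.0625·0.187 + 4·0.125·0.0401) − 0.6 = -0.5332.
Option 1 has the higher net inclusive-fitness payoff.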